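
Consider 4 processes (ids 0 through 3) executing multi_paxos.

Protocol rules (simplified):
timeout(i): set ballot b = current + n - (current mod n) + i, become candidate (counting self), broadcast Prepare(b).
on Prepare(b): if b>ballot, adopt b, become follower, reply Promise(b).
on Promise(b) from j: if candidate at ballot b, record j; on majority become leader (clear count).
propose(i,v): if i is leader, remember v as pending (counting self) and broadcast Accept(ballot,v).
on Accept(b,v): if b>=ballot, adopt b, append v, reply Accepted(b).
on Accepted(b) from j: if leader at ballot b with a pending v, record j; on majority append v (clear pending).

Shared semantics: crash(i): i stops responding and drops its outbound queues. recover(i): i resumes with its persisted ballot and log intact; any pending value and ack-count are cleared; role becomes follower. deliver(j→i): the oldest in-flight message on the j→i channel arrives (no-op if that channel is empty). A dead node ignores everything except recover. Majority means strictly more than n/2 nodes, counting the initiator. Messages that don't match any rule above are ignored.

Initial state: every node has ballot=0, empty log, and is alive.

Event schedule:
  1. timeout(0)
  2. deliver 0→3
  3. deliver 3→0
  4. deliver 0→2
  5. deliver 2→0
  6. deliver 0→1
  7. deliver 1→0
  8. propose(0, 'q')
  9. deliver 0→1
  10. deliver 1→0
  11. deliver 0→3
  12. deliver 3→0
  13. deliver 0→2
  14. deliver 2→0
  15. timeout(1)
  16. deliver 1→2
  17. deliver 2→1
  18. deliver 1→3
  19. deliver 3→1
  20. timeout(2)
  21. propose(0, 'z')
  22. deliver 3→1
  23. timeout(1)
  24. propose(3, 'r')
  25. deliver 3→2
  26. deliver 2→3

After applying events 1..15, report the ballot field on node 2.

4

step 1 timeout(0): 0={cand,b=4,log=-}
step 2 deliver 0→3: 3={foll,b=4,log=-}
step 3 deliver 3→0: —
step 4 deliver 0→2: 2={foll,b=4,log=-}
step 5 deliver 2→0: 0={lead,b=4,log=-}
step 6 deliver 0→1: 1={foll,b=4,log=-}
step 7 deliver 1→0: —
step 8 propose(0,'q'): —
step 9 deliver 0→1: 1={foll,b=4,log=q}
step 10 deliver 1→0: —
step 11 deliver 0→3: 3={foll,b=4,log=q}
step 12 deliver 3→0: 0={lead,b=4,log=q}
step 13 deliver 0→2: 2={foll,b=4,log=q}
step 14 deliver 2→0: —
step 15 timeout(1): 1={cand,b=9,log=q}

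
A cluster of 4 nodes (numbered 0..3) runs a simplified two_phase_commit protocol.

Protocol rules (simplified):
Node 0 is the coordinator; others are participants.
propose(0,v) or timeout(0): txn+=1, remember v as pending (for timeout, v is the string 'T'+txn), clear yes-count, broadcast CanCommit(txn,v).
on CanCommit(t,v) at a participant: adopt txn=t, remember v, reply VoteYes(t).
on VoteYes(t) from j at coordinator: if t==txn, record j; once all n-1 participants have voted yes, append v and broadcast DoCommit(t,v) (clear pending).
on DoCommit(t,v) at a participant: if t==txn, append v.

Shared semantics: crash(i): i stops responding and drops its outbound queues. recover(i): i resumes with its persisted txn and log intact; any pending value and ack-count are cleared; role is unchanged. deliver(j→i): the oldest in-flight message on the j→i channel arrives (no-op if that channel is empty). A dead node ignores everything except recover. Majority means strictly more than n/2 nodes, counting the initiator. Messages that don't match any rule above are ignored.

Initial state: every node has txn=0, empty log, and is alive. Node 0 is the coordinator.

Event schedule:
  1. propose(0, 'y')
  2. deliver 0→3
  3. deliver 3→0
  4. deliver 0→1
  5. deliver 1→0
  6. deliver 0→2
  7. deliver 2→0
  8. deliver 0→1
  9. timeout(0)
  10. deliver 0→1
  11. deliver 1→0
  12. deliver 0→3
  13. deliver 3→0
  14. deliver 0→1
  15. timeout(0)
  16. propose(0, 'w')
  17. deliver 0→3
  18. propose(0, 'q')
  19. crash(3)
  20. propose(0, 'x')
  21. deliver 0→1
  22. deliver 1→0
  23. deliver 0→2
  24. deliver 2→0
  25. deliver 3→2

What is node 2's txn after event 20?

1

step 1 propose(0,'y'): 0={coor,t=1,log=-}
step 2 deliver 0→3: 3={part,t=1,log=-}
step 3 deliver 3→0: —
step 4 deliver 0→1: 1={part,t=1,log=-}
step 5 deliver 1→0: —
step 6 deliver 0→2: 2={part,t=1,log=-}
step 7 deliver 2→0: 0={coor,t=1,log=y}
step 8 deliver 0→1: 1={part,t=1,log=y}
step 9 timeout(0): 0={coor,t=2,log=y}
step 10 deliver 0→1: 1={part,t=2,log=y}
step 11 deliver 1→0: —
step 12 deliver 0→3: 3={part,t=1,log=y}
step 13 deliver 3→0: —
step 14 deliver 0→1: —
step 15 timeout(0): 0={coor,t=3,log=y}
step 16 propose(0,'w'): 0={coor,t=4,log=y}
step 17 deliver 0→3: 3={part,t=2,log=y}
step 18 propose(0,'q'): 0={coor,t=5,log=y}
step 19 crash(3): 3={✗part,t=2,log=y}
step 20 propose(0,'x'): 0={coor,t=6,log=y}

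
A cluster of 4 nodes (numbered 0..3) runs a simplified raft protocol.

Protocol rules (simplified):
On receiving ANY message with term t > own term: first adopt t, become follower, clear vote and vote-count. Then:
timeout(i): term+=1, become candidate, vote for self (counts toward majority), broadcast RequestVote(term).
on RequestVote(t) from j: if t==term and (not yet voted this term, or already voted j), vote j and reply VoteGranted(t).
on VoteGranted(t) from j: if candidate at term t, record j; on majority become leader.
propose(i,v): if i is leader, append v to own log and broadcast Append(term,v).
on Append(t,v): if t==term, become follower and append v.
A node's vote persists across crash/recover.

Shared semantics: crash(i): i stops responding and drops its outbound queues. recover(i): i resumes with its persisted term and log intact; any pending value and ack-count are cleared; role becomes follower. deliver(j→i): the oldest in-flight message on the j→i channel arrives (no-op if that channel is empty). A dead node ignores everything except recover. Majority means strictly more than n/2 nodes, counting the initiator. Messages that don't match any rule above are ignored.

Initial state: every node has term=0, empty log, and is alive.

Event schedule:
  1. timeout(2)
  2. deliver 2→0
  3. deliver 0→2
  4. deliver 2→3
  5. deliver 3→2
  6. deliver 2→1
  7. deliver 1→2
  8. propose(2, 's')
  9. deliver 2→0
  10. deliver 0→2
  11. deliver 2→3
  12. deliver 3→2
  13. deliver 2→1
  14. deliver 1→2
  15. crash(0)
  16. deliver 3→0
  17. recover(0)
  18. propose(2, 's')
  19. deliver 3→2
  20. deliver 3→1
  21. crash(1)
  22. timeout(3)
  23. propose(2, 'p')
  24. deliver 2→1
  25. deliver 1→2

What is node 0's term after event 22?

1

1. timeout(2):  <2:cand t1 ->
2. deliver 2→0:  <0:foll t1 ->
3. deliver 0→2:  nop
4. deliver 2→3:  <3:foll t1 ->
5. deliver 3→2:  <2:lead t1 ->
6. deliver 2→1:  <1:foll t1 ->
7. deliver 1→2:  nop
8. propose(2,'s'):  <2:lead t1 s>
9. deliver 2→0:  <0:foll t1 s>
10. deliver 0→2:  nop
11. deliver 2→3:  <3:foll t1 s>
12. deliver 3→2:  nop
13. deliver 2→1:  <1:foll t1 s>
14. deliver 1→2:  nop
15. crash(0):  <0:✗foll t1 s>
16. deliver 3→0:  nop
17. recover(0):  <0:foll t1 s>
18. propose(2,'s'):  <2:lead t1 s,s>
19. deliver 3→2:  nop
20. deliver 3→1:  nop
21. crash(1):  <1:✗foll t1 s>
22. timeout(3):  <3:cand t2 s>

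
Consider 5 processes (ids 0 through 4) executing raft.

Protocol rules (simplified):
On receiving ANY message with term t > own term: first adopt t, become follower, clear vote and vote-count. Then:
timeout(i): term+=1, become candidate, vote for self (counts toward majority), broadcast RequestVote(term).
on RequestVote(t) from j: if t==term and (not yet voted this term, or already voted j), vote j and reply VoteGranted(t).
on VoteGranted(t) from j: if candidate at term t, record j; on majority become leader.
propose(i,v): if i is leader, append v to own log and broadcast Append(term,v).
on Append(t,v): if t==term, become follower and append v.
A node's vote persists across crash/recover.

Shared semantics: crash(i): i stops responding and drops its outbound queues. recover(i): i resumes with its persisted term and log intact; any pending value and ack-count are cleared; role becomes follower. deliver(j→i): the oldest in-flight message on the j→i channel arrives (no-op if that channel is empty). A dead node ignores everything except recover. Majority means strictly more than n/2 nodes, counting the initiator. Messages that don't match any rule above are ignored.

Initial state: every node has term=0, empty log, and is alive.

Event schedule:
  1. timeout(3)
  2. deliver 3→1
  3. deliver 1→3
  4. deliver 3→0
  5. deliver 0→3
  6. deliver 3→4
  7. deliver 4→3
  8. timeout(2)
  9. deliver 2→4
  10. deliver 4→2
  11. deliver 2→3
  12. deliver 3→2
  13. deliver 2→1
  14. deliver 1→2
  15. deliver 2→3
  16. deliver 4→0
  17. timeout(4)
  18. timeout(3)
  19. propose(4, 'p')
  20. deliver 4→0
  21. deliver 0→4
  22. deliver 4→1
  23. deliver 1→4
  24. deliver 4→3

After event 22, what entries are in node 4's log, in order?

1. timeout(3):  <3:cand t1 ->
2. deliver 3→1:  <1:foll t1 ->
3. deliver 1→3:  nop
4. deliver 3→0:  <0:foll t1 ->
5. deliver 0→3:  <3:lead t1 ->
6. deliver 3→4:  <4:foll t1 ->
7. deliver 4→3:  nop
8. timeout(2):  <2:cand t1 ->
9. deliver 2→4:  nop
10. deliver 4→2:  nop
11. deliver 2→3:  nop
12. deliver 3→2:  nop
13. deliver 2→1:  nop
14. deliver 1→2:  nop
15. deliver 2→3:  nop
16. deliver 4→0:  nop
17. timeout(4):  <4:cand t2 ->
18. timeout(3):  <3:cand t2 ->
19. propose(4,'p'):  nop
20. deliver 4→0:  <0:foll t2 ->
21. deliver 0→4:  nop
22. deliver 4→1:  <1:foll t2 ->

empty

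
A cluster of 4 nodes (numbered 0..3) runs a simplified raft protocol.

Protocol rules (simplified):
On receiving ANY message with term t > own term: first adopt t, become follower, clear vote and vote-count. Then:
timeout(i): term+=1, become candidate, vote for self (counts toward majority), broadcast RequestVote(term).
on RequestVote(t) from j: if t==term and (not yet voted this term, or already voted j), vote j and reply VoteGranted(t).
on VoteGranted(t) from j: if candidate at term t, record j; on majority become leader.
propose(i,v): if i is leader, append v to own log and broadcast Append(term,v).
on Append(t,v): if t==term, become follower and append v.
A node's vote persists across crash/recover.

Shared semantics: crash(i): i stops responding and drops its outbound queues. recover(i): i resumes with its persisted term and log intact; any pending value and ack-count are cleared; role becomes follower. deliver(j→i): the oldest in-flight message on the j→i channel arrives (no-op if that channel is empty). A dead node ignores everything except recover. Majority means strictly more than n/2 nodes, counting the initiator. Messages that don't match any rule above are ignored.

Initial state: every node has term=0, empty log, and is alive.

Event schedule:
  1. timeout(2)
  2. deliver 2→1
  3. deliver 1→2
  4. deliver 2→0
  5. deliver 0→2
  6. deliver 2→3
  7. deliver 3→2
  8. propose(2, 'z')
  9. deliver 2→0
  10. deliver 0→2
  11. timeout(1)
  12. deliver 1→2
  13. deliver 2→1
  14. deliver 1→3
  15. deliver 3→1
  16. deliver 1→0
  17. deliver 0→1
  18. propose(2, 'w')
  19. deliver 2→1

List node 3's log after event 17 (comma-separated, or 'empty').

1. timeout(2):  <2:cand t1 ->
2. deliver 2→1:  <1:foll t1 ->
3. deliver 1→2:  nop
4. deliver 2→0:  <0:foll t1 ->
5. deliver 0→2:  <2:lead t1 ->
6. deliver 2→3:  <3:foll t1 ->
7. deliver 3→2:  nop
8. propose(2,'z'):  <2:lead t1 z>
9. deliver 2→0:  <0:foll t1 z>
10. deliver 0→2:  nop
11. timeout(1):  <1:cand t2 ->
12. deliver 1→2:  <2:foll t2 z>
13. deliver 2→1:  nop
14. deliver 1→3:  <3:foll t2 ->
15. deliver 3→1:  nop
16. deliver 1→0:  <0:foll t2 z>
17. deliver 0→1:  <1:lead t2 ->

empty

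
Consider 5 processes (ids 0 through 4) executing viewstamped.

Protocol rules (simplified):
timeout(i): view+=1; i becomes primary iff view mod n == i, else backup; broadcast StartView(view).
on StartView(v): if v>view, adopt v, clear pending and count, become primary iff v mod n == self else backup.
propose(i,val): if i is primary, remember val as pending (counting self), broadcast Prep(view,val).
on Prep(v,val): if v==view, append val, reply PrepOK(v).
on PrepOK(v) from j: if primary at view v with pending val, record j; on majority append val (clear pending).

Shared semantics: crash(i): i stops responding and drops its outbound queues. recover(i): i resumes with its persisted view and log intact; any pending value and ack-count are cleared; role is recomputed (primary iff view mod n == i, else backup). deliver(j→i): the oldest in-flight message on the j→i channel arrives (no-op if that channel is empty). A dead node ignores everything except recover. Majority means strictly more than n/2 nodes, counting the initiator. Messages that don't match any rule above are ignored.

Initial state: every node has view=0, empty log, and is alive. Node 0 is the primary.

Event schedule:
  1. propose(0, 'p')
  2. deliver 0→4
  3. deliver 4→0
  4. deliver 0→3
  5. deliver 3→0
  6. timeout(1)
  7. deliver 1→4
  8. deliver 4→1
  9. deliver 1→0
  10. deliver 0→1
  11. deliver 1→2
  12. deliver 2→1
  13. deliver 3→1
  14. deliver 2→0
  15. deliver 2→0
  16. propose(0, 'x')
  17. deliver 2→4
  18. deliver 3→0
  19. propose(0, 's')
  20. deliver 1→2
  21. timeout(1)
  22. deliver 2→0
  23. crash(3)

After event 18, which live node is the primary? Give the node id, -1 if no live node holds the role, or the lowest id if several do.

step 1 propose(0,'p'): —
step 2 deliver 0→4: 4={back,v=0,log=p}
step 3 deliver 4→0: —
step 4 deliver 0→3: 3={back,v=0,log=p}
step 5 deliver 3→0: 0={prim,v=0,log=p}
step 6 timeout(1): 1={prim,v=1,log=-}
step 7 deliver 1→4: 4={back,v=1,log=p}
step 8 deliver 4→1: —
step 9 deliver 1→0: 0={back,v=1,log=p}
step 10 deliver 0→1: —
step 11 deliver 1→2: 2={back,v=1,log=-}
step 12 deliver 2→1: —
step 13 deliver 3→1: —
step 14 deliver 2→0: —
step 15 deliver 2→0: —
step 16 propose(0,'x'): —
step 17 deliver 2→4: —
step 18 deliver 3→0: —

1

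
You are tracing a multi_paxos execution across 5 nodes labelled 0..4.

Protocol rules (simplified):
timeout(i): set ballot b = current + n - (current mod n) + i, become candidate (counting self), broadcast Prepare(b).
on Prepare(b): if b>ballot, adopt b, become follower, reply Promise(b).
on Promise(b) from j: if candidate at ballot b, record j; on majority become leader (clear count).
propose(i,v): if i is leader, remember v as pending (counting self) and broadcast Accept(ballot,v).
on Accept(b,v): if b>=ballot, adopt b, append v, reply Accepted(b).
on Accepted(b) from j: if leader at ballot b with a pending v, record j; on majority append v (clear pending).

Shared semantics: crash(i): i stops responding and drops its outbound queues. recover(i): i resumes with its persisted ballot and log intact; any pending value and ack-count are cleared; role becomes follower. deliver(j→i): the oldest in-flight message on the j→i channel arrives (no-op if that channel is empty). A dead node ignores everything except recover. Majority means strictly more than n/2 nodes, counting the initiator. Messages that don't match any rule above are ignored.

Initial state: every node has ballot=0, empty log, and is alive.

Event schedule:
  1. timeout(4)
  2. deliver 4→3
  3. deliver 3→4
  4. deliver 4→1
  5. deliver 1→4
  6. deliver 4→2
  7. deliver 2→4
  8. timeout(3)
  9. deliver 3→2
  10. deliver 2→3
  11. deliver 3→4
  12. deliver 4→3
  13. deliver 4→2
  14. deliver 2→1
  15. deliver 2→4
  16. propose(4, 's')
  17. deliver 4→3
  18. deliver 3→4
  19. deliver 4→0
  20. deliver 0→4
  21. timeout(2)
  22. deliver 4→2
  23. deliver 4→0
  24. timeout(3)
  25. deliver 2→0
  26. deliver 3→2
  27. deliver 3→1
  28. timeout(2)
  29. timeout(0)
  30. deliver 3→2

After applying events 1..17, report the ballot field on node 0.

0

1. timeout(4):  <4:cand b9 ->
2. deliver 4→3:  <3:foll b9 ->
3. deliver 3→4:  nop
4. deliver 4→1:  <1:foll b9 ->
5. deliver 1→4:  <4:lead b9 ->
6. deliver 4→2:  <2:foll b9 ->
7. deliver 2→4:  nop
8. timeout(3):  <3:cand b13 ->
9. deliver 3→2:  <2:foll b13 ->
10. deliver 2→3:  nop
11. deliver 3→4:  <4:foll b13 ->
12. deliver 4→3:  <3:lead b13 ->
13. deliver 4→2:  nop
14. deliver 2→1:  nop
15. deliver 2→4:  nop
16. propose(4,'s'):  nop
17. deliver 4→3:  nop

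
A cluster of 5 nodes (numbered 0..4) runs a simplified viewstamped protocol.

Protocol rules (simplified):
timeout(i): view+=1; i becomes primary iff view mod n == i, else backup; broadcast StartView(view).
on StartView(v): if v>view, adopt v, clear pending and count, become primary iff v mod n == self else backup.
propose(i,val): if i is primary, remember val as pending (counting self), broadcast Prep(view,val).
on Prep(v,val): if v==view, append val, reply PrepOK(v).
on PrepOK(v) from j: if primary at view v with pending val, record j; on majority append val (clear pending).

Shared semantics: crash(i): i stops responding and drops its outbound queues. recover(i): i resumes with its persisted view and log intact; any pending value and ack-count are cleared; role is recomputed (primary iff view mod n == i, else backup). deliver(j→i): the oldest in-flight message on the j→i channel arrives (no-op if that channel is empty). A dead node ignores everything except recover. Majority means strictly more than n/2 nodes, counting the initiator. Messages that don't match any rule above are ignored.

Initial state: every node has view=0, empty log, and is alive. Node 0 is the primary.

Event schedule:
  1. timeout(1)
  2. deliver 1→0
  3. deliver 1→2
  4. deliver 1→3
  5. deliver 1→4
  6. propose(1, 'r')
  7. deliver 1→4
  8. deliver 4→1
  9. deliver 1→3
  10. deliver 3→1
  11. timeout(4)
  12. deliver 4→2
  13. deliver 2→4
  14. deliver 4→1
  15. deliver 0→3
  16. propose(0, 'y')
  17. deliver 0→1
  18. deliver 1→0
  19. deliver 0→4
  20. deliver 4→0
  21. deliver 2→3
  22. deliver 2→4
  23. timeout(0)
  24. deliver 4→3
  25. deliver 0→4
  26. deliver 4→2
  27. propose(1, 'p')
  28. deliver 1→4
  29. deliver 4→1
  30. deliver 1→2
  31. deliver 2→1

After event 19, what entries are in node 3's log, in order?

r

1. timeout(1):  <1:prim v1 ->
2. deliver 1→0:  <0:back v1 ->
3. deliver 1→2:  <2:back v1 ->
4. deliver 1→3:  <3:back v1 ->
5. deliver 1→4:  <4:back v1 ->
6. propose(1,'r'):  nop
7. deliver 1→4:  <4:back v1 r>
8. deliver 4→1:  nop
9. deliver 1→3:  <3:back v1 r>
10. deliver 3→1:  <1:prim v1 r>
11. timeout(4):  <4:back v2 r>
12. deliver 4→2:  <2:prim v2 ->
13. deliver 2→4:  nop
14. deliver 4→1:  <1:back v2 r>
15. deliver 0→3:  nop
16. propose(0,'y'):  nop
17. deliver 0→1:  nop
18. deliver 1→0:  <0:back v1 r>
19. deliver 0→4:  nop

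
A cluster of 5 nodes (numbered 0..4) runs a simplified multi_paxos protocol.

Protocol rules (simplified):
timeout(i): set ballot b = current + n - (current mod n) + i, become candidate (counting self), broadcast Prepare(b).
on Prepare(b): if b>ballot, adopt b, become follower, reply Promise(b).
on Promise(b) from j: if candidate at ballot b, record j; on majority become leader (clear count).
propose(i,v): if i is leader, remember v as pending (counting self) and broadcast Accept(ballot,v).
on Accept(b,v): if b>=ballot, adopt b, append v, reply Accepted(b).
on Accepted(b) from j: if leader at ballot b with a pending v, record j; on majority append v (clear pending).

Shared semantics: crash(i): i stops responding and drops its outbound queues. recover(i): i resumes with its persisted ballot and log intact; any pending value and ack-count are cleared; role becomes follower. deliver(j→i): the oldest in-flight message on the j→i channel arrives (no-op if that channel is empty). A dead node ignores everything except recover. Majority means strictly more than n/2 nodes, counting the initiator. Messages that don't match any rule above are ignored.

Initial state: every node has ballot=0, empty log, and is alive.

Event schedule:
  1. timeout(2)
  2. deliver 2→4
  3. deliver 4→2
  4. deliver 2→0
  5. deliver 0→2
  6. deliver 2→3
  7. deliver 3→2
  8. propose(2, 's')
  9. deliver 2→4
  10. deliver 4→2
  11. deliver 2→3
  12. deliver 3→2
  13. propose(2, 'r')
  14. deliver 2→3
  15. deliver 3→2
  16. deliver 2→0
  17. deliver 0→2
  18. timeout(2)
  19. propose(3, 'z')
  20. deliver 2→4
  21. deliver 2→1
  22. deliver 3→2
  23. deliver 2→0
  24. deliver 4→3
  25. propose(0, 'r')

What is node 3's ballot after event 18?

7

1. timeout(2):  <2:cand b7 ->
2. deliver 2→4:  <4:foll b7 ->
3. deliver 4→2:  nop
4. deliver 2→0:  <0:foll b7 ->
5. deliver 0→2:  <2:lead b7 ->
6. deliver 2→3:  <3:foll b7 ->
7. deliver 3→2:  nop
8. propose(2,'s'):  nop
9. deliver 2→4:  <4:foll b7 s>
10. deliver 4→2:  nop
11. deliver 2→3:  <3:foll b7 s>
12. deliver 3→2:  <2:lead b7 s>
13. propose(2,'r'):  nop
14. deliver 2→3:  <3:foll b7 s,r>
15. deliver 3→2:  nop
16. deliver 2→0:  <0:foll b7 s>
17. deliver 0→2:  <2:lead b7 s,r>
18. timeout(2):  <2:cand b12 s,r>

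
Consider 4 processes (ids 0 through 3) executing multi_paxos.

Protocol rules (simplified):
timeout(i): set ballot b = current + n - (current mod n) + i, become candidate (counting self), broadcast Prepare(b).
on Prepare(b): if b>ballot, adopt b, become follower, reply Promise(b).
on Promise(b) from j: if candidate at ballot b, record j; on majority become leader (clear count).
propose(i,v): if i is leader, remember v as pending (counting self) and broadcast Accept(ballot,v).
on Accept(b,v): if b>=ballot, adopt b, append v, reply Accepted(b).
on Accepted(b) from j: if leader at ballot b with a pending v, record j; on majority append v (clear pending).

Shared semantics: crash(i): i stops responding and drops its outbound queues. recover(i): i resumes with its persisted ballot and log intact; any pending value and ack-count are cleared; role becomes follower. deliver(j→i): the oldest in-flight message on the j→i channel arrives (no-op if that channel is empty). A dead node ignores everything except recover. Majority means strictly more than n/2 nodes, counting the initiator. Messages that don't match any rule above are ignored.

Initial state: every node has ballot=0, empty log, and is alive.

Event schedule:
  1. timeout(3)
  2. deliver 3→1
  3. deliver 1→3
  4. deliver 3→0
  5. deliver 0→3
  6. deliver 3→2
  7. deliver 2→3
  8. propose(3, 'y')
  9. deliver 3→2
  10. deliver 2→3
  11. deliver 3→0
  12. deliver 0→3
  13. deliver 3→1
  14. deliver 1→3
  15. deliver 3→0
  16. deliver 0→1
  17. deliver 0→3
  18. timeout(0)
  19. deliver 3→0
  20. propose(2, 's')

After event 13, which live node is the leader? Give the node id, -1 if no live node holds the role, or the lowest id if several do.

3

step 1 timeout(3): 3={cand,b=7,log=-}
step 2 deliver 3→1: 1={foll,b=7,log=-}
step 3 deliver 1→3: —
step 4 deliver 3→0: 0={foll,b=7,log=-}
step 5 deliver 0→3: 3={lead,b=7,log=-}
step 6 deliver 3→2: 2={foll,b=7,log=-}
step 7 deliver 2→3: —
step 8 propose(3,'y'): —
step 9 deliver 3→2: 2={foll,b=7,log=y}
step 10 deliver 2→3: —
step 11 deliver 3→0: 0={foll,b=7,log=y}
step 12 deliver 0→3: 3={lead,b=7,log=y}
step 13 deliver 3→1: 1={foll,b=7,log=y}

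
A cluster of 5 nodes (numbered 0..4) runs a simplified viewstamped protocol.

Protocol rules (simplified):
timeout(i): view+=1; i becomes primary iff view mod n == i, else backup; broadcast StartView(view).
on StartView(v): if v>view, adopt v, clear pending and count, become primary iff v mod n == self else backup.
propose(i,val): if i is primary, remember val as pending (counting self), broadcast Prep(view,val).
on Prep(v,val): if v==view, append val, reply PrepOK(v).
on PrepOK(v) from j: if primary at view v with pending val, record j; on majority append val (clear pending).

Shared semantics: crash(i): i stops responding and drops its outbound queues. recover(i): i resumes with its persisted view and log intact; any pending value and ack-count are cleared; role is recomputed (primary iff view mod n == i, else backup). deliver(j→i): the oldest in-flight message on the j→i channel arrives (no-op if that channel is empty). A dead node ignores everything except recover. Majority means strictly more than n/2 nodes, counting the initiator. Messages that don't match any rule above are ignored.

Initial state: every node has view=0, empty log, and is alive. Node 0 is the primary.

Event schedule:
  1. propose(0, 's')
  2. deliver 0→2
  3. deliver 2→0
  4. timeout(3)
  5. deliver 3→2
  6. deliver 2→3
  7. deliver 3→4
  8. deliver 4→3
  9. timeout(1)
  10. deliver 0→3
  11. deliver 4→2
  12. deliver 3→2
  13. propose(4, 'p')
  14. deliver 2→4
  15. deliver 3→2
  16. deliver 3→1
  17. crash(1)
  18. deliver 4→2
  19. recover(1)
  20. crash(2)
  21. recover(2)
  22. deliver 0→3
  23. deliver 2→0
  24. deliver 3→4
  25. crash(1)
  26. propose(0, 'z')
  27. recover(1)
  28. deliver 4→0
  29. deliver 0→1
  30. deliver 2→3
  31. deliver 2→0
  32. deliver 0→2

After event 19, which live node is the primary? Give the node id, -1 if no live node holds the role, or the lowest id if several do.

e1 propose(0,'s'): ·
e2 deliver 0→2: 2[back,v=0,s]
e3 deliver 2→0: ·
e4 timeout(3): 3[back,v=1,-]
e5 deliver 3→2: 2[back,v=1,s]
e6 deliver 2→3: ·
e7 deliver 3→4: 4[back,v=1,-]
e8 deliver 4→3: ·
e9 timeout(1): 1[prim,v=1,-]
e10 deliver 0→3: ·
e11 deliver 4→2: ·
e12 deliver 3→2: ·
e13 propose(4,'p'): ·
e14 deliver 2→4: ·
e15 deliver 3→2: ·
e16 deliver 3→1: ·
e17 crash(1): 1[✗prim,v=1,-]
e18 deliver 4→2: ·
e19 recover(1): 1[prim,v=1,-]

0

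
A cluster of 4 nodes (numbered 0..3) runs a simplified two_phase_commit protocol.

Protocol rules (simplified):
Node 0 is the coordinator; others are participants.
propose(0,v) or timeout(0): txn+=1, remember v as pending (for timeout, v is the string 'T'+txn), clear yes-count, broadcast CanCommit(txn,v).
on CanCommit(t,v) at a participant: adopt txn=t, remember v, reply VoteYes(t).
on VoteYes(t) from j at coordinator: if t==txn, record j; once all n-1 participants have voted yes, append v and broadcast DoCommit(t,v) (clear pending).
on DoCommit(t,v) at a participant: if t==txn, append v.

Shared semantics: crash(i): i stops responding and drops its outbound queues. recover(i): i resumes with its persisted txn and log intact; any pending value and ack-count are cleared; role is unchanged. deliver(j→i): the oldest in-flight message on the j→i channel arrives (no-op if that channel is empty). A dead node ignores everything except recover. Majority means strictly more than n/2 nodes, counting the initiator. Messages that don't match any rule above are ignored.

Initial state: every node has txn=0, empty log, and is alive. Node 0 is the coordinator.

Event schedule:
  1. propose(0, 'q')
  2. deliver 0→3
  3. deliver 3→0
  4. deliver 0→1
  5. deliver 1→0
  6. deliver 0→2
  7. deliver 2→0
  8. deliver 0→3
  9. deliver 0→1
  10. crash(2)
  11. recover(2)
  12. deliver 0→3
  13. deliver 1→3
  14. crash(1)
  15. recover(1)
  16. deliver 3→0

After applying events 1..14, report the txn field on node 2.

1

step 1 propose(0,'q'): 0={coor,t=1,log=-}
step 2 deliver 0→3: 3={part,t=1,log=-}
step 3 deliver 3→0: —
step 4 deliver 0→1: 1={part,t=1,log=-}
step 5 deliver 1→0: —
step 6 deliver 0→2: 2={part,t=1,log=-}
step 7 deliver 2→0: 0={coor,t=1,log=q}
step 8 deliver 0→3: 3={part,t=1,log=q}
step 9 deliver 0→1: 1={part,t=1,log=q}
step 10 crash(2): 2={✗part,t=1,log=-}
step 11 recover(2): 2={part,t=1,log=-}
step 12 deliver 0→3: —
step 13 deliver 1→3: —
step 14 crash(1): 1={✗part,t=1,log=q}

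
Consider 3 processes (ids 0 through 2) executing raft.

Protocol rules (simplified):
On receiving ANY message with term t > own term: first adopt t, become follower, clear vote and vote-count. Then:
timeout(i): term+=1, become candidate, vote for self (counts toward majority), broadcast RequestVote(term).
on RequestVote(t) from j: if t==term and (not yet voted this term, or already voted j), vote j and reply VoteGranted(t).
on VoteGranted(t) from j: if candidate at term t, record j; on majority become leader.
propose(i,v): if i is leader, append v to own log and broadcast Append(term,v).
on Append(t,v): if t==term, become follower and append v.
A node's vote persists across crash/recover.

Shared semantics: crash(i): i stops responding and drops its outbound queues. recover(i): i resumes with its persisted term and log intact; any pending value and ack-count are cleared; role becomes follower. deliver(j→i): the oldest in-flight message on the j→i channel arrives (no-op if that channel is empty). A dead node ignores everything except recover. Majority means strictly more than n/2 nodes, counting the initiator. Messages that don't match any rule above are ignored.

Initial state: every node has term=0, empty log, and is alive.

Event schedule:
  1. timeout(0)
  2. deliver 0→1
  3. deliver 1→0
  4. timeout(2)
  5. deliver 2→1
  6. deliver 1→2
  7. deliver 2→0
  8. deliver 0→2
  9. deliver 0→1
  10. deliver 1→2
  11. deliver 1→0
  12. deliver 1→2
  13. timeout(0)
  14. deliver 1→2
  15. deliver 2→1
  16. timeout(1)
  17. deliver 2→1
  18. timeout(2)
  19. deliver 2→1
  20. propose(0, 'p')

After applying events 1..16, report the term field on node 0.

2

after 1 — timeout(0): n0:cand/t1/[-]
after 2 — deliver 0→1: n1:foll/t1/[-]
after 3 — deliver 1→0: n0:lead/t1/[-]
after 4 — timeout(2): n2:cand/t1/[-]
after 5 — deliver 2→1: ·
after 6 — deliver 1→2: ·
after 7 — deliver 2→0: ·
after 8 — deliver 0→2: ·
after 9 — deliver 0→1: ·
after 10 — deliver 1→2: ·
after 11 — deliver 1→0: ·
after 12 — deliver 1→2: ·
after 13 — timeout(0): n0:cand/t2/[-]
after 14 — deliver 1→2: ·
after 15 — deliver 2→1: ·
after 16 — timeout(1): n1:cand/t2/[-]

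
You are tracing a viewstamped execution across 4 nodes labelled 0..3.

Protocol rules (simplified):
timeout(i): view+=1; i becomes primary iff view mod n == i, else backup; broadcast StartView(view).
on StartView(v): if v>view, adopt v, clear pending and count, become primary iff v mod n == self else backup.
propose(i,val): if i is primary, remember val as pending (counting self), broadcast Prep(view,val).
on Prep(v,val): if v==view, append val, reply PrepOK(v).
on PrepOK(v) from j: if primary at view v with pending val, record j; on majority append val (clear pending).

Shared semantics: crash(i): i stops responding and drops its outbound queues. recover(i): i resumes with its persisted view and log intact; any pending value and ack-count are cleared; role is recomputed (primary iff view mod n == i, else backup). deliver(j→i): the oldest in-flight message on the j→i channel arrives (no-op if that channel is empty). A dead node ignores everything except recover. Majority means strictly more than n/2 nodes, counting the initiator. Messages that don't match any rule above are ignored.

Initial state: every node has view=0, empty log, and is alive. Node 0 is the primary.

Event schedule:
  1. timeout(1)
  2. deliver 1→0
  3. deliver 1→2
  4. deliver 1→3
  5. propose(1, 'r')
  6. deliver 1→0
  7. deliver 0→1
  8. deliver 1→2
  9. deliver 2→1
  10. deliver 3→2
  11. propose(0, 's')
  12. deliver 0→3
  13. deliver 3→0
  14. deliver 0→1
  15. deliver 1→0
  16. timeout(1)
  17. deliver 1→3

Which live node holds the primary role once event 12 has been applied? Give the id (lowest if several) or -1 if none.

step 1 timeout(1): 1={prim,v=1,log=-}
step 2 deliver 1→0: 0={back,v=1,log=-}
step 3 deliver 1→2: 2={back,v=1,log=-}
step 4 deliver 1→3: 3={back,v=1,log=-}
step 5 propose(1,'r'): —
step 6 deliver 1→0: 0={back,v=1,log=r}
step 7 deliver 0→1: —
step 8 deliver 1→2: 2={back,v=1,log=r}
step 9 deliver 2→1: 1={prim,v=1,log=r}
step 10 deliver 3→2: —
step 11 propose(0,'s'): —
step 12 deliver 0→3: —

1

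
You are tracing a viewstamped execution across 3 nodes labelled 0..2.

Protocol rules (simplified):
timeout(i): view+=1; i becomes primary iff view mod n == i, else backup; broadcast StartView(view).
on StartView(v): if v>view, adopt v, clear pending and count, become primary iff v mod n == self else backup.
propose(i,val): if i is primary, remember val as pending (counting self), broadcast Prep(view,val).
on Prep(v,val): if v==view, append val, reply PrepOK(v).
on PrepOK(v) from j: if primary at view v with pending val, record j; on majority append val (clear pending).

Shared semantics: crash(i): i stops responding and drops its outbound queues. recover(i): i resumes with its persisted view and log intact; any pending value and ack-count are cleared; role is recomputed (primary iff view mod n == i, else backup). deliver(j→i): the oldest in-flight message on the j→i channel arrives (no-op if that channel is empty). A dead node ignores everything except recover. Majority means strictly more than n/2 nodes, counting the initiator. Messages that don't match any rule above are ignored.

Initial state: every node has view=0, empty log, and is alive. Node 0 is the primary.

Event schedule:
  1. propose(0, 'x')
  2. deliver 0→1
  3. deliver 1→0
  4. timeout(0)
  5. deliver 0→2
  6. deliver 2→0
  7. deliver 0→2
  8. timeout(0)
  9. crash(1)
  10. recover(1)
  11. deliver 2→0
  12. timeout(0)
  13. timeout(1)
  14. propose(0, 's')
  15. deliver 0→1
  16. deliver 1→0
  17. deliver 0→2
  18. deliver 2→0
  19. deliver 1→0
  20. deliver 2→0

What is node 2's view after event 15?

1

e1 propose(0,'x'): ·
e2 deliver 0→1: 1[back,v=0,x]
e3 deliver 1→0: 0[prim,v=0,x]
e4 timeout(0): 0[back,v=1,x]
e5 deliver 0→2: 2[back,v=0,x]
e6 deliver 2→0: ·
e7 deliver 0→2: 2[back,v=1,x]
e8 timeout(0): 0[back,v=2,x]
e9 crash(1): 1[✗back,v=0,x]
e10 recover(1): 1[back,v=0,x]
e11 deliver 2→0: ·
e12 timeout(0): 0[prim,v=3,x]
e13 timeout(1): 1[prim,v=1,x]
e14 propose(0,'s'): ·
e15 deliver 0→1: ·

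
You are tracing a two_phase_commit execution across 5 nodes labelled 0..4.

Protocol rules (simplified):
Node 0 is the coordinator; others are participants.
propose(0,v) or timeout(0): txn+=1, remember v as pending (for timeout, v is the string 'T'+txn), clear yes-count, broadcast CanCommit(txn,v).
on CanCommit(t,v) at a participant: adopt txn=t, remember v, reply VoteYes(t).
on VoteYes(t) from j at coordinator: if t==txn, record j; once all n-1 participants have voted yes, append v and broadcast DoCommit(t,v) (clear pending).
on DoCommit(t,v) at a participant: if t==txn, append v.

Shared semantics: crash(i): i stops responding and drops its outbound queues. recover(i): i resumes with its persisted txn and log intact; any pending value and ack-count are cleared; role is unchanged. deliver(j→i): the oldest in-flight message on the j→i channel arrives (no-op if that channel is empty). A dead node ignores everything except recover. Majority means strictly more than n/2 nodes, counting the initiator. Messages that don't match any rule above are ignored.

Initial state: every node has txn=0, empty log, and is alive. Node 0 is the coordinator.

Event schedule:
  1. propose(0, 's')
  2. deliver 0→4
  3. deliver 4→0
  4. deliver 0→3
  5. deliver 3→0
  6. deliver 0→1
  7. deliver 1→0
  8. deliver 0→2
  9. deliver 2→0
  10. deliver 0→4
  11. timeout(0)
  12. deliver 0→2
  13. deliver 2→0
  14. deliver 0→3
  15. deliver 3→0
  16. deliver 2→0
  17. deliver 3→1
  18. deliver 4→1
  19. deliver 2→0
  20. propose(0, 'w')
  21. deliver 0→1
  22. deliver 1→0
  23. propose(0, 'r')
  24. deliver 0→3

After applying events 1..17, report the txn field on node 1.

step 1 propose(0,'s'): 0={coor,t=1,log=-}
step 2 deliver 0→4: 4={part,t=1,log=-}
step 3 deliver 4→0: —
step 4 deliver 0→3: 3={part,t=1,log=-}
step 5 deliver 3→0: —
step 6 deliver 0→1: 1={part,t=1,log=-}
step 7 deliver 1→0: —
step 8 deliver 0→2: 2={part,t=1,log=-}
step 9 deliver 2→0: 0={coor,t=1,log=s}
step 10 deliver 0→4: 4={part,t=1,log=s}
step 11 timeout(0): 0={coor,t=2,log=s}
step 12 deliver 0→2: 2={part,t=1,log=s}
step 13 deliver 2→0: —
step 14 deliver 0→3: 3={part,t=1,log=s}
step 15 deliver 3→0: —
step 16 deliver 2→0: —
step 17 deliver 3→1: —

1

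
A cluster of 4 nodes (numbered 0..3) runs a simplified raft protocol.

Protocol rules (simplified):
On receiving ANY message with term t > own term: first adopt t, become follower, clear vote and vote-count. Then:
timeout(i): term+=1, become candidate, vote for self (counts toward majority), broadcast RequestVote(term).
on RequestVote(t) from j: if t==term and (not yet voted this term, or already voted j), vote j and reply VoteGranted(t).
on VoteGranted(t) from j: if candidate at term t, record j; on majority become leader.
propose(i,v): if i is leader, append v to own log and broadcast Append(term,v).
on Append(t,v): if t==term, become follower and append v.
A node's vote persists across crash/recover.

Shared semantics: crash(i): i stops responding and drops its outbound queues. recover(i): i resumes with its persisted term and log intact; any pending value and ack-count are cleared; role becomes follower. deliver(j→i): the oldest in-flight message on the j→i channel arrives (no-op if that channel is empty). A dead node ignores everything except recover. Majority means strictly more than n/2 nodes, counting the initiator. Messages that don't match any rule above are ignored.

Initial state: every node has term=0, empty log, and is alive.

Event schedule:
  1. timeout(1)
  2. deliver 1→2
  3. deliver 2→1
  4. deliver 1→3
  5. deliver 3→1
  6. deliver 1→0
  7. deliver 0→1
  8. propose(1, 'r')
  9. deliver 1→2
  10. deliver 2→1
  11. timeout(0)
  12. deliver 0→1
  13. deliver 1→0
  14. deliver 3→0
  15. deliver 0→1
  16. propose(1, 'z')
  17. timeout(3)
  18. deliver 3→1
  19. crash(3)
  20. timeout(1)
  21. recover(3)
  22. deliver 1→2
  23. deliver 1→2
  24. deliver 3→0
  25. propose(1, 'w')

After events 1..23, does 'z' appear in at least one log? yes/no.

no

after 1 — timeout(1): n1:cand/t1/[-]
after 2 — deliver 1→2: n2:foll/t1/[-]
after 3 — deliver 2→1: ·
after 4 — deliver 1→3: n3:foll/t1/[-]
after 5 — deliver 3→1: n1:lead/t1/[-]
after 6 — deliver 1→0: n0:foll/t1/[-]
after 7 — deliver 0→1: ·
after 8 — propose(1,'r'): n1:lead/t1/[r]
after 9 — deliver 1→2: n2:foll/t1/[r]
after 10 — deliver 2→1: ·
after 11 — timeout(0): n0:cand/t2/[-]
after 12 — deliver 0→1: n1:foll/t2/[r]
after 13 — deliver 1→0: ·
after 14 — deliver 3→0: ·
after 15 — deliver 0→1: ·
after 16 — propose(1,'z'): ·
after 17 — timeout(3): n3:cand/t2/[-]
after 18 — deliver 3→1: ·
after 19 — crash(3): n3:✗cand/t2/[-]
after 20 — timeout(1): n1:cand/t3/[r]
after 21 — recover(3): n3:foll/t2/[-]
after 22 — deliver 1→2: n2:foll/t3/[r]
after 23 — deliver 1→2: ·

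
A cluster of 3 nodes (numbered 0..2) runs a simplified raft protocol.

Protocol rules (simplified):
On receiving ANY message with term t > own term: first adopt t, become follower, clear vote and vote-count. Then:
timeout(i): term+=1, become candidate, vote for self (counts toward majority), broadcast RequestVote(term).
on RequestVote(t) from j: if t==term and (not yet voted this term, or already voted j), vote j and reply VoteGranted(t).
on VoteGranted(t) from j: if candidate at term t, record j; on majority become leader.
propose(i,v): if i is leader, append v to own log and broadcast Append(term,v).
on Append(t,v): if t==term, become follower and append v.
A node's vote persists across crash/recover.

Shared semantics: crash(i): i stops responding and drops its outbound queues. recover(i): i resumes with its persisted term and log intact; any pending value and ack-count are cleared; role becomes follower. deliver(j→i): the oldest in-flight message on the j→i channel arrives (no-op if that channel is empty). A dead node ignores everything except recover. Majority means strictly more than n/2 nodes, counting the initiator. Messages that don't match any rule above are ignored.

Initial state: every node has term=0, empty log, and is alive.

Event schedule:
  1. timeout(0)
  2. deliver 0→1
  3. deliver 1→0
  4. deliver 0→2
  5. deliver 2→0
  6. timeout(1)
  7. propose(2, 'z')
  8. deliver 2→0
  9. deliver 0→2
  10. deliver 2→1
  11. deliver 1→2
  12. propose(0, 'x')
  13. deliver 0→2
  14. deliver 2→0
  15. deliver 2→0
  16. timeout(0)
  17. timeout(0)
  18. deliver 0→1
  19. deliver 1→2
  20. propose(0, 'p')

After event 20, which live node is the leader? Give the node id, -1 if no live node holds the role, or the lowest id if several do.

-1

step 1 timeout(0): 0={cand,t=1,log=-}
step 2 deliver 0→1: 1={foll,t=1,log=-}
step 3 deliver 1→0: 0={lead,t=1,log=-}
step 4 deliver 0→2: 2={foll,t=1,log=-}
step 5 deliver 2→0: —
step 6 timeout(1): 1={cand,t=2,log=-}
step 7 propose(2,'z'): —
step 8 deliver 2→0: —
step 9 deliver 0→2: —
step 10 deliver 2→1: —
step 11 deliver 1→2: 2={foll,t=2,log=-}
step 12 propose(0,'x'): 0={lead,t=1,log=x}
step 13 deliver 0→2: —
step 14 deliver 2→0: —
step 15 deliver 2→0: —
step 16 timeout(0): 0={cand,t=2,log=x}
step 17 timeout(0): 0={cand,t=3,log=x}
step 18 deliver 0→1: —
step 19 deliver 1→2: —
step 20 propose(0,'p'): —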